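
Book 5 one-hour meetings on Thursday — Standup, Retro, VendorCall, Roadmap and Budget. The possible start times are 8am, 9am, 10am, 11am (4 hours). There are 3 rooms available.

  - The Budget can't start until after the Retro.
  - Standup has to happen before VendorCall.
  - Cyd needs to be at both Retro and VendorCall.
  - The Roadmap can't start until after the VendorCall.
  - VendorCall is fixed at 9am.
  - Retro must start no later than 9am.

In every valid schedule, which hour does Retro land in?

Retro's window is 8am–9am.
VendorCall is fixed at 9am, and Retro can't share a hour with VendorCall.
So Retro must be 8am.

8am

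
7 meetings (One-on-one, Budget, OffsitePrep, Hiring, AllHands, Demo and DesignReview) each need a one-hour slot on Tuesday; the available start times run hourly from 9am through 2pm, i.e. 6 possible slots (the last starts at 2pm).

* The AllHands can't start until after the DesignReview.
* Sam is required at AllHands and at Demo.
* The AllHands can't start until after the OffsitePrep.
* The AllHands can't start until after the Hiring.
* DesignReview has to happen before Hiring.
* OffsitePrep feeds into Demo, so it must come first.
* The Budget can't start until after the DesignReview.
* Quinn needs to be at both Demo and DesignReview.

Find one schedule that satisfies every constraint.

OffsitePrep=9am; Hiring=10am; AllHands=11am; One-on-one=9am; Demo=10am; Budget=10am; DesignReview=9am

Checking: OffsitePrep(9am) before Demo(10am); OffsitePrep(9am) before AllHands(11am); DesignReview(9am) before Budget(10am); DesignReview(9am) before Hiring(10am); Hiring(10am) before AllHands(11am); DesignReview(9am) before AllHands(11am); Demo(10am) != DesignReview(9am); AllHands(11am) != Demo(10am).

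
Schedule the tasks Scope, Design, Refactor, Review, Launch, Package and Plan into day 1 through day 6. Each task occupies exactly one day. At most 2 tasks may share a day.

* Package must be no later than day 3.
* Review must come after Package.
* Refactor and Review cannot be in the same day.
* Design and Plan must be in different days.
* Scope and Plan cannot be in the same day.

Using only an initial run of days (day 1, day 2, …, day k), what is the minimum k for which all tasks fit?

4 days

The precedence chain requires at least 2 distinct days.
With at most 2 per day and 7 tasks, at least 4 days are needed.
4 works (last occupied day: day 4): for example Plan in day 4; Package in day 1; Review in day 2; Scope in day 1; Launch in day 3; Design in day 2; Refactor in day 3.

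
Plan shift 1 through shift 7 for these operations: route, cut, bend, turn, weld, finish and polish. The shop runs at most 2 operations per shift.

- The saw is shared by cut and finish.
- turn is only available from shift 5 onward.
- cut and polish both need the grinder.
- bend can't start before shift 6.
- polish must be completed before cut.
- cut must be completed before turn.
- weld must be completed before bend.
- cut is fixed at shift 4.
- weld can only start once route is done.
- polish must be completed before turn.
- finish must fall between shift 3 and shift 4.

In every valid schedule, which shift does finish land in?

shift 3

finish's window is shift 3–shift 4.
cut is fixed at shift 4, and finish can't share a shift with cut.
So finish must be shift 3.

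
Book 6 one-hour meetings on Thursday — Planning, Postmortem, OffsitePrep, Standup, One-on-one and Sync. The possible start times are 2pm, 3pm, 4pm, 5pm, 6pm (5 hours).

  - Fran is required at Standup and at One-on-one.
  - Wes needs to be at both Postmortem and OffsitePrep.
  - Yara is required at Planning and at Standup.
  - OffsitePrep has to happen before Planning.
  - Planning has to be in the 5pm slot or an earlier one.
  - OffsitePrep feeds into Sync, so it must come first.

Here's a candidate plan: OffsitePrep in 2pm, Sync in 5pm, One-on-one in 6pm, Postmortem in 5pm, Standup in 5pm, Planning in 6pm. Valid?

OffsitePrep feeds into Sync, so it must come first — holds.
Yara is required at Planning and at Standup — holds.
Wes needs to be at both Postmortem and OffsitePrep — holds.
Planning has to be in the 5pm slot or an earlier one — violated.
Fran is required at Standup and at One-on-one — holds.
OffsitePrep has to happen before Planning — holds.

No. Planning has to be in the 5pm slot or an earlier one is not satisfied.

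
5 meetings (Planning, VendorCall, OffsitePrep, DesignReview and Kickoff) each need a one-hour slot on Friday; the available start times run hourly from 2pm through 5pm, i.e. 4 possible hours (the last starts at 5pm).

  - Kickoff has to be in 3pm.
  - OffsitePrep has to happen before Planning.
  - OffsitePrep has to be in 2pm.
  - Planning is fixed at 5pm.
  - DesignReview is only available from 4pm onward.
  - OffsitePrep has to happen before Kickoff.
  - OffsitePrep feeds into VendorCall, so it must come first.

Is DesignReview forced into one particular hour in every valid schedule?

No

DesignReview can be 4pm (e.g. Kickoff -> 3pm, OffsitePrep -> 2pm, Planning -> 5pm, DesignReview -> 4pm, VendorCall -> 3pm) or 5pm (e.g. Planning in 5pm, Kickoff in 3pm, OffsitePrep in 2pm, DesignReview in 5pm, VendorCall in 3pm).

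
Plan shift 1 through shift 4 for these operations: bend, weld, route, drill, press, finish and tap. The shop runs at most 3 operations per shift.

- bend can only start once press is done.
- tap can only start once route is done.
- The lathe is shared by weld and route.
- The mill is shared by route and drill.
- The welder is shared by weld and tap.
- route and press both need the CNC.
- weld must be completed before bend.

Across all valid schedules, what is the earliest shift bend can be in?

Precedence pushes bend to at least shift 2.
bend at shift 2 is achievable: tap=shift 3; finish=shift 2; bend=shift 2; weld=shift 1; route=shift 2; press=shift 1; drill=shift 1.

shift 2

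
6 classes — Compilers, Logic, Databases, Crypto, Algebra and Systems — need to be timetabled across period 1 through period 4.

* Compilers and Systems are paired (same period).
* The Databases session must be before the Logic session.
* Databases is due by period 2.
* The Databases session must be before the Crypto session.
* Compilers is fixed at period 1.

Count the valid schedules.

52

Splitting on Logic: it can be period 2 (12), period 3 (20), period 4 (20). Listing each branch's schedules as (Compilers, Databases, Crypto, Algebra, Systems) by period number:
Logic=period 2: (1,1,2,1,1) (1,1,2,2,1) (1,1,2,3,1) (1,1,2,4,1) (1,1,3,1,1) (1,1,3,2,1) (1,1,3,3,1) (1,1,3,4,1) (1,1,4,1,1) (1,1,4,2,1) (1,1,4,3,1) (1,1,4,4,1) — 12.
Logic=period 3: (1,1,2,1,1) (1,1,2,2,1) (1,1,2,3,1) (1,1,2,4,1) (1,1,3,1,1) (1,1,3,2,1) (1,1,3,3,1) (1,1,3,4,1) (1,1,4,1,1) (1,1,4,2,1) (1,1,4,3,1) (1,1,4,4,1) (1,2,3,1,1) (1,2,3,2,1) (1,2,3,3,1) (1,2,3,4,1) (1,2,4,1,1) (1,2,4,2,1) (1,2,4,3,1) (1,2,4,4,1) — 20.
Logic=period 4: (1,1,2,1,1) (1,1,2,2,1) (1,1,2,3,1) (1,1,2,4,1) (1,1,3,1,1) (1,1,3,2,1) (1,1,3,3,1) (1,1,3,4,1) (1,1,4,1,1) (1,1,4,2,1) (1,1,4,3,1) (1,1,4,4,1) (1,2,3,1,1) (1,2,3,2,1) (1,2,3,3,1) (1,2,3,4,1) (1,2,4,1,1) (1,2,4,2,1) (1,2,4,3,1) (1,2,4,4,1) — 20.
Summing: 12 + 20 + 20 = 52.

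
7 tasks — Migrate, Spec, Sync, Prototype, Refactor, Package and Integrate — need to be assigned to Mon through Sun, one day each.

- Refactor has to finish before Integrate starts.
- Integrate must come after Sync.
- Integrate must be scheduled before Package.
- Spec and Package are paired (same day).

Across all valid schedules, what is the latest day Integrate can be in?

Precedence pushes Integrate to at least Tue; downstream work caps Integrate at Sat.
Integrate at Sat is achievable: Spec=Sun; Migrate=Mon; Prototype=Mon; Integrate=Sat; Sync=Mon; Package=Sun; Refactor=Mon.

Sat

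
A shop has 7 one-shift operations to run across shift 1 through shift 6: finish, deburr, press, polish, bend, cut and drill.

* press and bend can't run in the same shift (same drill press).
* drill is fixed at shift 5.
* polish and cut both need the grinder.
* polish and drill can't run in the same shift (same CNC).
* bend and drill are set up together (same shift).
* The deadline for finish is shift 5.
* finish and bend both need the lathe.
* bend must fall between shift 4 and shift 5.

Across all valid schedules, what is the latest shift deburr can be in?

shift 6

deburr at shift 6 is achievable: deburr=shift 6; finish=shift 1; bend=shift 5; press=shift 1; drill=shift 5; cut=shift 2; polish=shift 1.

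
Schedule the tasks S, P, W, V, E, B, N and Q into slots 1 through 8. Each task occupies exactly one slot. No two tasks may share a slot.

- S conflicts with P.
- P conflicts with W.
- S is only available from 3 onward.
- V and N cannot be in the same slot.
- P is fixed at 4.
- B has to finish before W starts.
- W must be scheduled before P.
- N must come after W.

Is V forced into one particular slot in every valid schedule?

No

V can be 1 (e.g. P in 4; S in 5; V in 1; E in 7; W in 3; N in 6; Q in 8; B in 2) or 2 (e.g. N -> 6, V -> 2, B -> 1, P -> 4, Q -> 8, S -> 5, E -> 7, W -> 3).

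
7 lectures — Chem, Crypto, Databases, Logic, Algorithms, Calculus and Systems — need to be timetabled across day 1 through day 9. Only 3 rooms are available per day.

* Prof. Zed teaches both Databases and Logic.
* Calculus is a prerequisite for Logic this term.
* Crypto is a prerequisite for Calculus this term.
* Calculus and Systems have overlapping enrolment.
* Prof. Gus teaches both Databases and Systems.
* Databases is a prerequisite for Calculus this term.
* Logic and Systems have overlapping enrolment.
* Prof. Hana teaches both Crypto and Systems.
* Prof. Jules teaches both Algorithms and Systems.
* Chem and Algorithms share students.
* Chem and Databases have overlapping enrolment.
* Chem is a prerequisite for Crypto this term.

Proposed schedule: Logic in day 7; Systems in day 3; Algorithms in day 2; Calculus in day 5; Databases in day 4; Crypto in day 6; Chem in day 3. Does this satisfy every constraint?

No — it violates: Crypto is a prerequisite for Calculus this term

Calculus and Systems have overlapping enrolment — holds.
Prof. Jules teaches both Algorithms and Systems — holds.
Databases is a prerequisite for Calculus this term — holds.
Logic and Systems have overlapping enrolment — holds.
Prof. Hana teaches both Crypto and Systems — holds.
Chem is a prerequisite for Crypto this term — holds.
Prof. Zed teaches both Databases and Logic — holds.
Crypto is a prerequisite for Calculus this term — violated.
Only 3 rooms are available per day — holds.
Calculus is a prerequisite for Logic this term — holds.
Prof. Gus teaches both Databases and Systems — holds.
Chem and Databases have overlapping enrolment — holds.
Chem and Algorithms share students — holds.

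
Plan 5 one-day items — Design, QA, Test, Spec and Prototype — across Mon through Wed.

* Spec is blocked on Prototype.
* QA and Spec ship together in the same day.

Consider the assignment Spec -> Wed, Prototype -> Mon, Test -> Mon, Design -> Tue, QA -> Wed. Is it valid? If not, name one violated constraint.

QA and Spec ship together in the same day — holds.
Spec is blocked on Prototype — holds.

Valid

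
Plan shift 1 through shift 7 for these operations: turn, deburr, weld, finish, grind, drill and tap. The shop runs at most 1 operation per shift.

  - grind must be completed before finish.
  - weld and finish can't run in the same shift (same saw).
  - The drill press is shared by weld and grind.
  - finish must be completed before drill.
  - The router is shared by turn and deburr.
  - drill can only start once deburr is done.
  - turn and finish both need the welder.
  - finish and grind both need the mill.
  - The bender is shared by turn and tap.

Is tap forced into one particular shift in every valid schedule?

tap can be shift 1 (e.g. tap -> shift 1, weld -> shift 7, deburr -> shift 4, turn -> shift 6, grind -> shift 2, finish -> shift 3, drill -> shift 5) or shift 2 (e.g. tap -> shift 2, turn -> shift 6, weld -> shift 7, deburr -> shift 4, finish -> shift 3, grind -> shift 1, drill -> shift 5).

No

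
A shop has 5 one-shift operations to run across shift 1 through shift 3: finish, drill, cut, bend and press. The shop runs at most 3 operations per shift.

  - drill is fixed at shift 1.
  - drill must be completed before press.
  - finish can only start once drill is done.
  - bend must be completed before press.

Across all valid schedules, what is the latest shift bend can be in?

shift 2

Downstream work caps bend at shift 2.
bend at shift 2 is achievable: press in shift 3; finish in shift 2; bend in shift 2; cut in shift 1; drill in shift 1.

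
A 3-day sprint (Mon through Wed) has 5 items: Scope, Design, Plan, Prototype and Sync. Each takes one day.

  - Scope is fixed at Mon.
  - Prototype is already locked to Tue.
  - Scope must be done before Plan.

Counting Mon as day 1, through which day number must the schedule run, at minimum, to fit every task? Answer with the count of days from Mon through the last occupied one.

The precedence chain requires at least 2 distinct days.
2 works (last occupied day: Tue): for example Design -> Mon; Scope -> Mon; Prototype -> Tue; Plan -> Tue; Sync -> Mon.

2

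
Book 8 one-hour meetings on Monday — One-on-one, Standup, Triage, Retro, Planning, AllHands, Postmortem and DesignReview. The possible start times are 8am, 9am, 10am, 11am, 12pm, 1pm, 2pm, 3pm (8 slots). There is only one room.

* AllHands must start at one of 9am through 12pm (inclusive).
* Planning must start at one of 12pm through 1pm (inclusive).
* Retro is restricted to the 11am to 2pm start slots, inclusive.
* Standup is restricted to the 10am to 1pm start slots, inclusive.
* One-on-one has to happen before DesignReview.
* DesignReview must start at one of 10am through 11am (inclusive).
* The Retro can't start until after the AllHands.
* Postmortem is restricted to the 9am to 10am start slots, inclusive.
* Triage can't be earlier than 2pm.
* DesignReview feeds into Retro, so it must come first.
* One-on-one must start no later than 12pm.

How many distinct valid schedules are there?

Splitting on Standup: it can be 10am (1), 11am (1), 12pm (3), 1pm (3). Listing each branch's schedules as (One-on-one, Triage, Retro, Planning, AllHands, Postmortem, DesignReview):
Standup=10am: (8am,3pm,2pm,1pm,12pm,9am,11am) — 1.
Standup=11am: (8am,3pm,2pm,1pm,12pm,9am,10am) — 1.
Standup=12pm: (8am,3pm,2pm,1pm,9am,10am,11am) (8am,3pm,2pm,1pm,10am,9am,11am) (8am,3pm,2pm,1pm,11am,9am,10am) — 3.
Standup=1pm: (8am,3pm,2pm,12pm,9am,10am,11am) (8am,3pm,2pm,12pm,10am,9am,11am) (8am,3pm,2pm,12pm,11am,9am,10am) — 3.
Summing: 1 + 1 + 3 + 3 = 8.

8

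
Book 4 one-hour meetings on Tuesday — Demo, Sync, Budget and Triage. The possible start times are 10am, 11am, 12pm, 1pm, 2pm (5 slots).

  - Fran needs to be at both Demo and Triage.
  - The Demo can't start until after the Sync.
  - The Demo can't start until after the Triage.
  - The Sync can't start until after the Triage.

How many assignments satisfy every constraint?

Splitting on Demo: it can be 12pm (5), 1pm (15), 2pm (30). Listing each branch's schedules as (Sync, Budget, Triage):
Demo=12pm: (11am,10am,10am) (11am,11am,10am) (11am,12pm,10am) (11am,1pm,10am) (11am,2pm,10am) — 5.
Demo=1pm: (11am,10am,10am) (11am,11am,10am) (11am,12pm,10am) (11am,1pm,10am) (11am,2pm,10am) (12pm,10am,10am) (12pm,10am,11am) (12pm,11am,10am) (12pm,11am,11am) (12pm,12pm,10am) (12pm,12pm,11am) (12pm,1pm,10am) (12pm,1pm,11am) (12pm,2pm,10am) (12pm,2pm,11am) — 15.
Demo=2pm: (11am,10am,10am) (11am,11am,10am) (11am,12pm,10am) (11am,1pm,10am) (11am,2pm,10am) (12pm,10am,10am) (12pm,10am,11am) (12pm,11am,10am) (12pm,11am,11am) (12pm,12pm,10am) (12pm,12pm,11am) (12pm,1pm,10am) (12pm,1pm,11am) (12pm,2pm,10am) (12pm,2pm,11am) (1pm,10am,10am) (1pm,10am,11am) (1pm,10am,12pm) (1pm,11am,10am) (1pm,11am,11am) (1pm,11am,12pm) (1pm,12pm,10am) (1pm,12pm,11am) (1pm,12pm,12pm) (1pm,1pm,10am) (1pm,1pm,11am) (1pm,1pm,12pm) (1pm,2pm,10am) (1pm,2pm,11am) (1pm,2pm,12pm) — 30.
Summing: 5 + 15 + 30 = 50.

50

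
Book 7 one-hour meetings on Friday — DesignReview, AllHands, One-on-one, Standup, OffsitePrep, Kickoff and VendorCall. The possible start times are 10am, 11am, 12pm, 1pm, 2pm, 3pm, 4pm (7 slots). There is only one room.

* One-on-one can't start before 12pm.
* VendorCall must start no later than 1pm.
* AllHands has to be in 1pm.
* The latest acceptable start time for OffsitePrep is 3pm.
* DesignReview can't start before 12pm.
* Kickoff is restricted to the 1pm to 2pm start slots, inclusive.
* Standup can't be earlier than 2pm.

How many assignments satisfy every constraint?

8

Splitting on DesignReview: it can be 12pm (4), 3pm (2), 4pm (2). Listing each branch's schedules as (AllHands, One-on-one, Standup, OffsitePrep, Kickoff, VendorCall):
DesignReview=12pm: (1pm,3pm,4pm,10am,2pm,11am) (1pm,3pm,4pm,11am,2pm,10am) (1pm,4pm,3pm,10am,2pm,11am) (1pm,4pm,3pm,11am,2pm,10am) — 4.
DesignReview=3pm: (1pm,12pm,4pm,10am,2pm,11am) (1pm,12pm,4pm,11am,2pm,10am) — 2.
DesignReview=4pm: (1pm,12pm,3pm,10am,2pm,11am) (1pm,12pm,3pm,11am,2pm,10am) — 2.
Summing: 4 + 2 + 2 = 8.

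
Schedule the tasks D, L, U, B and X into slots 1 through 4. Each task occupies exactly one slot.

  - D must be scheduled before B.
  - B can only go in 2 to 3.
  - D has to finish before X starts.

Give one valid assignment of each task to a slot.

D=1; U=1; B=2; X=2; L=1

Checking: D(1) before X(2); D(1) before B(2); B=2 in [2,3].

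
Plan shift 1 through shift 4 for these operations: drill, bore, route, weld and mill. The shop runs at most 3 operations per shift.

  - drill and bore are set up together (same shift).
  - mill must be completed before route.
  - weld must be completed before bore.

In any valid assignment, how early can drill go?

Drill must be in the same shift as bore, which can't be before shift 2, so drill is at least shift 2.
drill at shift 2 is achievable: drill -> shift 2; route -> shift 2; weld -> shift 1; mill -> shift 1; bore -> shift 2.

shift 2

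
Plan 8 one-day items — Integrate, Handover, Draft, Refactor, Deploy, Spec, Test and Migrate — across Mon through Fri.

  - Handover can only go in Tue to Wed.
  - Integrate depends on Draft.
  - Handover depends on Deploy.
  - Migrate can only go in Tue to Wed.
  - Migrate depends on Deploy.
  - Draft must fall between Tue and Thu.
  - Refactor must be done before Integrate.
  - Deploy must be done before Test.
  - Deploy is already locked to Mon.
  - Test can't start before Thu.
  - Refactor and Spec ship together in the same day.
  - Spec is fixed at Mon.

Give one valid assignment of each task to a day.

Deploy in Mon, Handover in Tue, Integrate in Wed, Refactor in Mon, Spec in Mon, Test in Thu, Draft in Tue, Migrate in Tue

Checking: Draft(Tue) before Integrate(Wed); Refactor(Mon) before Integrate(Wed); Deploy(Mon) before Test(Thu); Deploy(Mon) before Handover(Tue); Deploy(Mon) before Migrate(Tue); Refactor = Spec = Mon; Spec=Mon in [Mon,Mon]; Deploy=Mon in [Mon,Mon]; Migrate=Tue in [Tue,Wed]; Handover=Tue in [Tue,Wed]; Draft=Tue in [Tue,Thu]; Test=Thu in [Thu,Fri].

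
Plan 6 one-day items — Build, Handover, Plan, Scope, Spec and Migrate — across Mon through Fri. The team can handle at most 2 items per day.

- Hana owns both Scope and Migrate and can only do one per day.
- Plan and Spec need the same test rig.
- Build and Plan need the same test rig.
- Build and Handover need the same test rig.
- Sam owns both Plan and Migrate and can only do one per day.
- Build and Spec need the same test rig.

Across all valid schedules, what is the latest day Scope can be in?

Fri

Scope at Fri is achievable: Spec in Wed; Scope in Fri; Migrate in Mon; Build in Mon; Handover in Tue; Plan in Tue.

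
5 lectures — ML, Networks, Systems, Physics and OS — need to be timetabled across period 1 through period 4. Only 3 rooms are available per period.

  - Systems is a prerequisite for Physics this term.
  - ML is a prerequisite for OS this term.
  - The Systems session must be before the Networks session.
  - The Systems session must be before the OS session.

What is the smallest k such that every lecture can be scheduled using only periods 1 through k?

The precedence chain requires at least 2 distinct periods.
With at most 3 per period and 5 lectures, at least 2 periods are needed.
2 works (last occupied period: period 2): for example ML -> period 1; Networks -> period 2; OS -> period 2; Physics -> period 2; Systems -> period 1.

2 periods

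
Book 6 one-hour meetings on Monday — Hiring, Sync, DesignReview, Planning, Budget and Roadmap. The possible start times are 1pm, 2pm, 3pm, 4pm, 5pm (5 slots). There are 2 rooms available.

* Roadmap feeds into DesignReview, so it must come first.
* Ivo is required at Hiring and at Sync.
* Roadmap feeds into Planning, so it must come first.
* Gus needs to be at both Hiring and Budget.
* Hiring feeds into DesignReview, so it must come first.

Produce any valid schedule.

Planning -> 2pm; DesignReview -> 2pm; Sync -> 3pm; Hiring -> 1pm; Budget -> 3pm; Roadmap -> 1pm

Checking: Roadmap(1pm) before DesignReview(2pm); Roadmap(1pm) before Planning(2pm); Hiring(1pm) before DesignReview(2pm); Hiring(1pm) != Budget(3pm); Hiring(1pm) != Sync(3pm); max 2 per slot (cap 2).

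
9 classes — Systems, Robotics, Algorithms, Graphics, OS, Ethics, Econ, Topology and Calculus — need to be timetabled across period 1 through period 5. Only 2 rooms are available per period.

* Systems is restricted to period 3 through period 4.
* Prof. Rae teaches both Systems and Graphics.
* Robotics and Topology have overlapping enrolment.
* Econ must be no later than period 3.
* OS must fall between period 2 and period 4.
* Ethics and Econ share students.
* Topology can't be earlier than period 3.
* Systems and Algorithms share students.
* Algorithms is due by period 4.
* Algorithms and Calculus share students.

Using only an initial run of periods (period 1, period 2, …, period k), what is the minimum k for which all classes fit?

With at most 2 per period and 9 classes, at least 5 periods are needed.
Systems can't be placed before period 3, so the schedule must run through at least period 3.
5 works (last occupied period: period 5): for example Algorithms=period 1; Robotics=period 2; Econ=period 1; OS=period 2; Calculus=period 5; Graphics=period 4; Systems=period 3; Ethics=period 4; Topology=period 3.

5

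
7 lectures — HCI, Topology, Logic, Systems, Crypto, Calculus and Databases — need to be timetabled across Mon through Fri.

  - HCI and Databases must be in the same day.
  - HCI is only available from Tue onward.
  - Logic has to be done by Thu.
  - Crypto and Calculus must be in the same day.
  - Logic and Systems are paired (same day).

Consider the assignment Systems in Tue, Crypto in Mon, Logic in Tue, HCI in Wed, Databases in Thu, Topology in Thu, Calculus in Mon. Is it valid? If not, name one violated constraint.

Invalid. HCI and Databases must be in the same day.

HCI and Databases must be in the same day — violated.
Logic and Systems are paired (same day) — holds.
Logic has to be done by Thu — holds.
Crypto and Calculus must be in the same day — holds.
HCI is only available from Tue onward — holds.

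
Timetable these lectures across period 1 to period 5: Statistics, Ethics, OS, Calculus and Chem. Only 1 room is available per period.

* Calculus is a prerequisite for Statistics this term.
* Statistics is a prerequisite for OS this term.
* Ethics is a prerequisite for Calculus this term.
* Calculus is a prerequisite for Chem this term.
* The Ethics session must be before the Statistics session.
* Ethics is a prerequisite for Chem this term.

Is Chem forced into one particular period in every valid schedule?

Chem can be period 3 (e.g. Statistics in period 4, Ethics in period 1, Calculus in period 2, OS in period 5, Chem in period 3) or period 4 (e.g. Ethics=period 1; Chem=period 4; Calculus=period 2; OS=period 5; Statistics=period 3).

No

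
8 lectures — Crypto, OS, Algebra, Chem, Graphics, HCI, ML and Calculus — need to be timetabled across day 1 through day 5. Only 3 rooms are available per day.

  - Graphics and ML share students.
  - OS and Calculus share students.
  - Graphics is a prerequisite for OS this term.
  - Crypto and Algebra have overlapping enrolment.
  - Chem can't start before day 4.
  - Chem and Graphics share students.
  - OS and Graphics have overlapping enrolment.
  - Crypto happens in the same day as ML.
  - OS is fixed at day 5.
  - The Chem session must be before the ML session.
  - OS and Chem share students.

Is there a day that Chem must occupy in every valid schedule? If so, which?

day 4

Chem's window is day 4–day 5.
OS is fixed at day 5, and Chem can't share a day with OS.
So Chem must be day 4.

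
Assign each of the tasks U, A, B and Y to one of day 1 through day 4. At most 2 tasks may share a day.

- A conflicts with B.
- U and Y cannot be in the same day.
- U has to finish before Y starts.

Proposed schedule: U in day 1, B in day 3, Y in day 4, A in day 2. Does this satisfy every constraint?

U has to finish before Y starts — holds.
U and Y cannot be in the same day — holds.
At most 2 tasks may share a day — holds.
A conflicts with B — holds.

Valid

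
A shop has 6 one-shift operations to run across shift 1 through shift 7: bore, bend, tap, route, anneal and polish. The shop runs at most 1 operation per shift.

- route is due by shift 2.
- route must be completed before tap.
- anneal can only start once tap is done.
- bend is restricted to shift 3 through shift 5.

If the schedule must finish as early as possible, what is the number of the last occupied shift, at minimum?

The precedence chain requires at least 3 distinct shifts.
With at most 1 per shift and 6 operations, at least 6 shifts are needed.
6 works (last occupied shift: shift 6): for example bore in shift 5, polish in shift 6, tap in shift 2, anneal in shift 4, route in shift 1, bend in shift 3.

shift 6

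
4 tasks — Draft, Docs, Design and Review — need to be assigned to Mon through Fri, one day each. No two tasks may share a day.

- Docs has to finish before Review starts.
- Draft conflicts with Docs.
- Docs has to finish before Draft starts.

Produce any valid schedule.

Draft -> Tue; Docs -> Mon; Design -> Thu; Review -> Wed

Checking: Docs(Mon) before Draft(Tue); Docs(Mon) before Review(Wed); Draft(Tue) != Docs(Mon); max 1 per day (cap 1).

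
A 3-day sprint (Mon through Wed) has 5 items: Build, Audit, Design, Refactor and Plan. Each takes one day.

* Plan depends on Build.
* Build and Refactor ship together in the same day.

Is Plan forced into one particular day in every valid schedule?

Plan can be Tue (e.g. Plan -> Tue; Build -> Mon; Audit -> Mon; Design -> Mon; Refactor -> Mon) or Wed (e.g. Build -> Mon; Plan -> Wed; Refactor -> Mon; Design -> Mon; Audit -> Mon).

No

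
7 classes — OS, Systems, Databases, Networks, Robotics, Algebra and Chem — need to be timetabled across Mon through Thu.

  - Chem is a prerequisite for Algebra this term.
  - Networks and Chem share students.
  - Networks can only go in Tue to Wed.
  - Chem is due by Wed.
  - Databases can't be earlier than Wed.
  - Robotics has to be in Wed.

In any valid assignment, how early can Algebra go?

Tue

Precedence pushes Algebra to at least Tue.
Algebra at Tue is achievable: Chem -> Mon; Algebra -> Tue; Databases -> Wed; Networks -> Tue; Robotics -> Wed; Systems -> Mon; OS -> Mon.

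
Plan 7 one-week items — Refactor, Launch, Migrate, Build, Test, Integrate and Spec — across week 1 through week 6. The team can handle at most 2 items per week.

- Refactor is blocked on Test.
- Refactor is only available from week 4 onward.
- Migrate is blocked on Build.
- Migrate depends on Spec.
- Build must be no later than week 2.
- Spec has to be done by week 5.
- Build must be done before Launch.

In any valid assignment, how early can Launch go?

week 2

Precedence pushes Launch to at least week 2.
Launch at week 2 is achievable: Integrate=week 3, Launch=week 2, Test=week 3, Refactor=week 4, Migrate=week 2, Spec=week 1, Build=week 1.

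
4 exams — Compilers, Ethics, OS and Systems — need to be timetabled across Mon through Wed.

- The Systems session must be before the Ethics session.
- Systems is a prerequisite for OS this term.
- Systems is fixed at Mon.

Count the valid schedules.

Splitting on Compilers: it can be Mon (4), Tue (4), Wed (4). Listing each branch's schedules as (Ethics, OS, Systems):
Compilers=Mon: (Tue,Tue,Mon) (Tue,Wed,Mon) (Wed,Tue,Mon) (Wed,Wed,Mon) — 4.
Compilers=Tue: (Tue,Tue,Mon) (Tue,Wed,Mon) (Wed,Tue,Mon) (Wed,Wed,Mon) — 4.
Compilers=Wed: (Tue,Tue,Mon) (Tue,Wed,Mon) (Wed,Tue,Mon) (Wed,Wed,Mon) — 4.
Summing: 4 + 4 + 4 = 12.

12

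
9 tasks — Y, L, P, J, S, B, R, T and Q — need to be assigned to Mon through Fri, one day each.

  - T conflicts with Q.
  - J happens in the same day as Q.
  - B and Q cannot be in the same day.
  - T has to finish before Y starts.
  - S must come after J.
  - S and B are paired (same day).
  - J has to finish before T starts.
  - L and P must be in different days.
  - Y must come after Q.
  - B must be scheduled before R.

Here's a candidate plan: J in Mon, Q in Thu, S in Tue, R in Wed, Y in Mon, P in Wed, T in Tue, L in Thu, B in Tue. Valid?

No. Y must come after Q is not satisfied.

T has to finish before Y starts — violated.
J happens in the same day as Q — violated.
B and Q cannot be in the same day — holds.
S must come after J — holds.
B must be scheduled before R — holds.
J has to finish before T starts — holds.
S and B are paired (same day) — holds.
Y must come after Q — violated.
T conflicts with Q — holds.
L and P must be in different days — holds.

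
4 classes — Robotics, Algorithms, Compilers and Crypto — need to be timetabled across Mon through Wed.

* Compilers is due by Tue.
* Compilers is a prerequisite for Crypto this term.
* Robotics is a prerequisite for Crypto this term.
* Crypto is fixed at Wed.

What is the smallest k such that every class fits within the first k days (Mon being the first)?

The precedence chain requires at least 2 distinct days.
Crypto can't be placed before Wed — that is day 3 counting from Mon — so the schedule must run through at least 3 days.
3 works (last occupied day: Wed): for example Compilers=Mon; Crypto=Wed; Robotics=Mon; Algorithms=Mon.

3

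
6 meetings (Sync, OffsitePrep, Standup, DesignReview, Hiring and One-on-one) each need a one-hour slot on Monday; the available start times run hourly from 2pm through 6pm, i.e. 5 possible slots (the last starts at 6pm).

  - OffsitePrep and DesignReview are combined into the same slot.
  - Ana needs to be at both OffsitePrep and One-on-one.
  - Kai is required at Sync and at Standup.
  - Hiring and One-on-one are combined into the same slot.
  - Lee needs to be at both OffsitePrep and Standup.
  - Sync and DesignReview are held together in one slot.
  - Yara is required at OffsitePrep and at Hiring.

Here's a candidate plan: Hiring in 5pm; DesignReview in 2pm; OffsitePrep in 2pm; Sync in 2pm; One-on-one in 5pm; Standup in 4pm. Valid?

Kai is required at Sync and at Standup — holds.
Yara is required at OffsitePrep and at Hiring — holds.
Ana needs to be at both OffsitePrep and One-on-one — holds.
Lee needs to be at both OffsitePrep and Standup — holds.
Hiring and One-on-one are combined into the same slot — holds.
Sync and DesignReview are held together in one slot — holds.
OffsitePrep and DesignReview are combined into the same slot — holds.

Yes, all constraints hold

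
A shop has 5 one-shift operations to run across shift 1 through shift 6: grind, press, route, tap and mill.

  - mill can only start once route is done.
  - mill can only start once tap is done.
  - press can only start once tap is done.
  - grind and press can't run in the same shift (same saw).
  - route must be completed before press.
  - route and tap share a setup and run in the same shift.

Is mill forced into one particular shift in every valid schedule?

No

mill can be shift 2 (e.g. tap in shift 1; press in shift 2; mill in shift 2; grind in shift 1; route in shift 1) or shift 3 (e.g. press in shift 2, route in shift 1, tap in shift 1, grind in shift 1, mill in shift 3).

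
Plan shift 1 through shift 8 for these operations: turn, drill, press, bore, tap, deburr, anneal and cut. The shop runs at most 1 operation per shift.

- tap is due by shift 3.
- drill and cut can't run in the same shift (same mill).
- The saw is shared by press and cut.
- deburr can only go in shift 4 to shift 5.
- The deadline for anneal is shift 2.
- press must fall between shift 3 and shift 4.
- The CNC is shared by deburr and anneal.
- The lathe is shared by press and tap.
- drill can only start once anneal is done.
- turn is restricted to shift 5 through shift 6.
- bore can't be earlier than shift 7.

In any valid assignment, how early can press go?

shift 3

Press is available from shift 3; press's own window allows nothing later than shift 4.
press at shift 3 is achievable: turn -> shift 5; press -> shift 3; bore -> shift 7; deburr -> shift 4; drill -> shift 6; anneal -> shift 1; cut -> shift 8; tap -> shift 2.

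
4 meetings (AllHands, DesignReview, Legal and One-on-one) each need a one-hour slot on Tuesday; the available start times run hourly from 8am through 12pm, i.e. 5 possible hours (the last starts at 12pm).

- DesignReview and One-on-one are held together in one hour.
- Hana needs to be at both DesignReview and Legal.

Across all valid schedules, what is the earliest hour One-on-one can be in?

8am

One-on-one at 8am is achievable: Legal -> 9am; One-on-one -> 8am; AllHands -> 8am; DesignReview -> 8am.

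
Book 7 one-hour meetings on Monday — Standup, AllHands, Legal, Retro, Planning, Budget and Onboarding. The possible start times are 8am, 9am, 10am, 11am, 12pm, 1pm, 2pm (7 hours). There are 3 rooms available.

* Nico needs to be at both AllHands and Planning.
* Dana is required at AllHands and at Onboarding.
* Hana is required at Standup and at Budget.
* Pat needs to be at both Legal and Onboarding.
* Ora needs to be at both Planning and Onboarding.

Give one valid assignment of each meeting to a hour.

Budget=9am, Legal=8am, Retro=9am, Onboarding=10am, Planning=9am, Standup=8am, AllHands=8am

Checking: AllHands(8am) != Planning(9am); Standup(8am) != Budget(9am); Legal(8am) != Onboarding(10am); Planning(9am) != Onboarding(10am); AllHands(8am) != Onboarding(10am); max 3 per hour (cap 3).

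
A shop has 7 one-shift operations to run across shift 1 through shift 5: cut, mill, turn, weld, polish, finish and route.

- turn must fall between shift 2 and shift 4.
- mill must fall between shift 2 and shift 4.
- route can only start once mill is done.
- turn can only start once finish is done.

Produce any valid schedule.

cut -> shift 1; turn -> shift 2; finish -> shift 1; weld -> shift 1; mill -> shift 2; polish -> shift 1; route -> shift 3

Checking: mill(shift 2) before route(shift 3); finish(shift 1) before turn(shift 2); mill=shift 2 in [shift 2,shift 4]; turn=shift 2 in [shift 2,shift 4].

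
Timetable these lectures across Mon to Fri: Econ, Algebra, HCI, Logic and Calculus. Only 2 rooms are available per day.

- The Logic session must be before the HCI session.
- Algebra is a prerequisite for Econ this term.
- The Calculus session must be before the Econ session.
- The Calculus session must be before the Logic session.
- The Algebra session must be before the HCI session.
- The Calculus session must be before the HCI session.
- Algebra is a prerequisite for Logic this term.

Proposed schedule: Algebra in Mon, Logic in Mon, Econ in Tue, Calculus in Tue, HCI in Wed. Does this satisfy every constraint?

Only 2 rooms are available per day — holds.
The Logic session must be before the HCI session — holds.
The Calculus session must be before the Econ session — violated.
Algebra is a prerequisite for Econ this term — holds.
The Algebra session must be before the HCI session — holds.
The Calculus session must be before the Logic session — violated.
Algebra is a prerequisite for Logic this term — violated.
The Calculus session must be before the HCI session — holds.

Invalid. The Calculus session must be before the Logic session.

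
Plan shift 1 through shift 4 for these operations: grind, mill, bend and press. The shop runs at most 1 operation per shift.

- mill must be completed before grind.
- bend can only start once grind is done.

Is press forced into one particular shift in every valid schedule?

No

press can be shift 1 (e.g. mill=shift 2; bend=shift 4; grind=shift 3; press=shift 1) or shift 2 (e.g. press in shift 2; mill in shift 1; bend in shift 4; grind in shift 3).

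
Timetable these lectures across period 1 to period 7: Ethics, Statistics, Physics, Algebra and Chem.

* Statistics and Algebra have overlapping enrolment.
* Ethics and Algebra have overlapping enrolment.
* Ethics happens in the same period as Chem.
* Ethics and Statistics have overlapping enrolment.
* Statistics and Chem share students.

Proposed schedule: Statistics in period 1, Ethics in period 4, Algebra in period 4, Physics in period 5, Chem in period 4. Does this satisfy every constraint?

Ethics and Statistics have overlapping enrolment — holds.
Ethics happens in the same period as Chem — holds.
Statistics and Chem share students — holds.
Statistics and Algebra have overlapping enrolment — holds.
Ethics and Algebra have overlapping enrolment — violated.

Invalid. Ethics and Algebra have overlapping enrolment.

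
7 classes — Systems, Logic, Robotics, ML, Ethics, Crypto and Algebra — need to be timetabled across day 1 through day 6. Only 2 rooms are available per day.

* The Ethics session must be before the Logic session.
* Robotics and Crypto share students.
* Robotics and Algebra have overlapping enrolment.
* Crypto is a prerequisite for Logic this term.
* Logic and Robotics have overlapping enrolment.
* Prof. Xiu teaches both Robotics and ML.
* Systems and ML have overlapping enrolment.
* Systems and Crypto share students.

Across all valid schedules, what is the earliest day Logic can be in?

Precedence pushes Logic to at least day 2.
Logic at day 2 is achievable: Algebra=day 4, Ethics=day 1, Robotics=day 3, Crypto=day 1, Systems=day 2, ML=day 4, Logic=day 2.

day 2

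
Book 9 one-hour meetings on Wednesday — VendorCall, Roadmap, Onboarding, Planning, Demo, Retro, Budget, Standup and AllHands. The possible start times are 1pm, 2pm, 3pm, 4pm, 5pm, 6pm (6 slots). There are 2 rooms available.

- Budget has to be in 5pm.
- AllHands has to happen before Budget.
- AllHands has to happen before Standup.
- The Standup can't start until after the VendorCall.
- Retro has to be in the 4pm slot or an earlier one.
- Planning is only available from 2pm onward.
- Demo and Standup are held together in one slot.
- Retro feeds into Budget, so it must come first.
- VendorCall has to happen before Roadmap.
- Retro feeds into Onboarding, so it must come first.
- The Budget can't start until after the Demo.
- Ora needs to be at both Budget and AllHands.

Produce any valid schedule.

Roadmap in 4pm; Retro in 1pm; Onboarding in 4pm; Standup in 3pm; Planning in 2pm; Demo in 3pm; VendorCall in 1pm; AllHands in 2pm; Budget in 5pm

Checking: Demo(3pm) before Budget(5pm); Retro(1pm) before Onboarding(4pm); Retro(1pm) before Budget(5pm); VendorCall(1pm) before Roadmap(4pm); AllHands(2pm) before Budget(5pm); AllHands(2pm) before Standup(3pm); VendorCall(1pm) before Standup(3pm); Budget(5pm) != AllHands(2pm); Demo = Standup = 3pm; Retro=1pm in [1pm,4pm]; Budget=5pm in [5pm,5pm]; Planning=2pm in [2pm,6pm]; max 2 per slot (cap 2).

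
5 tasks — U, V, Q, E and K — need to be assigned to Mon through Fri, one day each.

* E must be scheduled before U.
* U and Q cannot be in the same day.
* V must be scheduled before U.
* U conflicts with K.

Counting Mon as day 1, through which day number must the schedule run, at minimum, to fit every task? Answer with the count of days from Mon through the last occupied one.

2

The precedence chain requires at least 2 distinct days.
2 works (last occupied day: Tue): for example E -> Mon; U -> Tue; V -> Mon; K -> Mon; Q -> Mon.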